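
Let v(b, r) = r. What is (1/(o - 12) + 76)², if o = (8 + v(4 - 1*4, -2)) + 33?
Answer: 4214809/729 ≈ 5781.6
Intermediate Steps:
o = 39 (o = (8 - 2) + 33 = 6 + 33 = 39)
(1/(o - 12) + 76)² = (1/(39 - 12) + 76)² = (1/27 + 76)² = (2053/27)² = 4214809/729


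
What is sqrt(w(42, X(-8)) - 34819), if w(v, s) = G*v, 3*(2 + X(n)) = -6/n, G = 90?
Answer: I*sqrt(31039) ≈ 176.18*I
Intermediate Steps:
X(n) = -2 - 2/n (X(n) = -2 + (-6/n)/3 = -2 - 2/n)
w(v, s) = 90*v
sqrt(w(42, X(-8)) - 34819) = sqrt(90*42 - 34819) = sqrt(3780 - 34819) = sqrt(-31039) = I*sqrt(31039)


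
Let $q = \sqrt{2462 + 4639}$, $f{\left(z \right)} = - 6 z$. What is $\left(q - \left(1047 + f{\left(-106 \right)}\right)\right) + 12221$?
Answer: $10538 + 3 \sqrt{789} \approx 10622.0$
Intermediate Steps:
$q = 3 \sqrt{789}$ ($q = \sqrt{7101} = 3 \sqrt{789} \approx 84.267$)
$\left(q - \left(1047 + f{\left(-106 \right)}\right)\right) + 12221 = \left(3 \sqrt{789} - \left(1047 - -636\right)\right) + 12221 = \left(3 \sqrt{789} - 1683\right) + 12221 = \left(-1683 + 3 \sqrt{789}\right) + 12221 = 10538 + 3 \sqrt{789}$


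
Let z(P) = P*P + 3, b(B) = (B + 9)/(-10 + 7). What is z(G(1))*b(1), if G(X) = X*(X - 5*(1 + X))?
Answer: -280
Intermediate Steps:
b(B) = -3 - B/3 (b(B) = (9 + B)/(-3) = (9 + B)*(-⅓) = -3 - B/3)
G(X) = X*(-5 - 4*X) (G(X) = X*(X + (-5 - 5*X)) = X*(-5 - 4*X))
z(P) = 3 + P² (z(P) = P² + 3 = 3 + P²)
z(G(1))*b(1) = (3 + (-1*1*(5 + 4*1))²)*(-3 - ⅓*1) = (3 + (-1*1*(5 + 4))²)*(-3 - ⅓) = (3 + (-1*1*9)²)*(-10/3) = (3 + (-9)²)*(-10/3) = (3 + 81)*(-10/3) = 84*(-10/3) = -280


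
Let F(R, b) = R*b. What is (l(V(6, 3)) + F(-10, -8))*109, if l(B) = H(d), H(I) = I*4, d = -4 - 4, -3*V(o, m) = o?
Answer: 5232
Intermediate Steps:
V(o, m) = -o/3
d = -8
H(I) = 4*I
l(B) = -32 (l(B) = 4*(-8) = -32)
(l(V(6, 3)) + F(-10, -8))*109 = (-32 - 10*(-8))*109 = (-32 + 80)*109 = 48*109 = 5232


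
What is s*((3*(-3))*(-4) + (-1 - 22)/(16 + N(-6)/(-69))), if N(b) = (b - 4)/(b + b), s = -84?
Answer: -19216008/6619 ≈ -2903.2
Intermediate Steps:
N(b) = (-4 + b)/(2*b) (N(b) = (-4 + b)/((2*b)) = (-4 + b)*(1/(2*b)) = (-4 + b)/(2*b))
s*((3*(-3))*(-4) + (-1 - 22)/(16 + N(-6)/(-69))) = -84*((3*(-3))*(-4) + (-1 - 22)/(16 + ((½)*(-4 - 6)/(-6))/(-69))) = -84*(-9*(-4) - 23/(16 + ((½)*(-⅙)*(-10))*(-1/69))) = -84*(36 - 23/(16 + (⅚)*(-1/69))) = -84*(36 - 23/(16 - 5/414)) = -84*(36 - 23/6619/414) = -84*(36 - 23*414/6619) = -84*(36 - 9522/6619) = -84*228762/6619 = -19216008/6619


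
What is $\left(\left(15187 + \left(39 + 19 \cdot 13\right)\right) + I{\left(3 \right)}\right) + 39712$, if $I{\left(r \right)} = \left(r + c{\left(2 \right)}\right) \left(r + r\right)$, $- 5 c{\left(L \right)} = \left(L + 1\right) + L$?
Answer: $55197$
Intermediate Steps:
$c{\left(L \right)} = - \frac{1}{5} - \frac{2 L}{5}$ ($c{\left(L \right)} = - \frac{\left(L + 1\right) + L}{5} = - \frac{\left(1 + L\right) + L}{5} = - \frac{1 + 2 L}{5} = - \frac{1}{5} - \frac{2 L}{5}$)
$I{\left(r \right)} = 2 r \left(-1 + r\right)$ ($I{\left(r \right)} = \left(r - 1\right) \left(r + r\right) = \left(r - 1\right) 2 r = \left(-1 + r\right) 2 r = 2 r \left(-1 + r\right)$)
$\left(\left(15187 + \left(39 + 19 \cdot 13\right)\right) + I{\left(3 \right)}\right) + 39712 = \left(\left(15187 + \left(39 + 19 \cdot 13\right)\right) + 2 \cdot 3 \left(-1 + 3\right)\right) + 39712 = \left(\left(15187 + \left(39 + 247\right)\right) + 2 \cdot 3 \cdot 2\right) + 39712 = \left(\left(15187 + 286\right) + 12\right) + 39712 = \left(15473 + 12\right) + 39712 = 15485 + 39712 = 55197$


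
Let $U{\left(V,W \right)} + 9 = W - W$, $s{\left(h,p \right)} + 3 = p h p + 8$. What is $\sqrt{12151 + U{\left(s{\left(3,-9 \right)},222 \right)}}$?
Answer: $\sqrt{12142} \approx 110.19$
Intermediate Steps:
$s{\left(h,p \right)} = 5 + h p^{2}$ ($s{\left(h,p \right)} = -3 + \left(p h p + 8\right) = -3 + \left(h p p + 8\right) = -3 + \left(h p^{2} + 8\right) = -3 + \left(8 + h p^{2}\right) = 5 + h p^{2}$)
$U{\left(V,W \right)} = -9$ ($U{\left(V,W \right)} = -9 + \left(W - W\right) = -9 + 0 = -9$)
$\sqrt{12151 + U{\left(s{\left(3,-9 \right)},222 \right)}} = \sqrt{12151 - 9} = \sqrt{12142}$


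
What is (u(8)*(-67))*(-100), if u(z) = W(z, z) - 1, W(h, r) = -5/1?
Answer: -40200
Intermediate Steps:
W(h, r) = -5 (W(h, r) = -5*1 = -5)
u(z) = -6 (u(z) = -5 - 1 = -6)
(u(8)*(-67))*(-100) = -6*(-67)*(-100) = 402*(-100) = -40200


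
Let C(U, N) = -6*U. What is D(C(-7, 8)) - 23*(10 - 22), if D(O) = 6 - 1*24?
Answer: 258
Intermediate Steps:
D(O) = -18 (D(O) = 6 - 24 = -18)
D(C(-7, 8)) - 23*(10 - 22) = -18 - 23*(10 - 22) = -18 - 23*(-12) = -18 + 276 = 258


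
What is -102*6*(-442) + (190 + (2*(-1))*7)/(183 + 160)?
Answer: 92783048/343 ≈ 2.7050e+5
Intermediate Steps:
-102*6*(-442) + (190 + (2*(-1))*7)/(183 + 160) = -612*(-442) + (190 - 2*7)/343 = 270504 + (190 - 14)*(1/343) = 270504 + 176*(1/343) = 270504 + 176/343 = 92783048/343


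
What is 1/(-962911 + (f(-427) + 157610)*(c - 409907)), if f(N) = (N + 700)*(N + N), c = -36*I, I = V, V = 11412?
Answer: 1/61991095237 ≈ 1.6131e-11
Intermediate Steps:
I = 11412
c = -410832 (c = -36*11412 = -410832)
f(N) = 2*N*(700 + N) (f(N) = (700 + N)*(2*N) = 2*N*(700 + N))
1/(-962911 + (f(-427) + 157610)*(c - 409907)) = 1/(-962911 + (2*(-427)*(700 - 427) + 157610)*(-410832 - 409907)) = 1/(-962911 + (2*(-427)*273 + 157610)*(-820739)) = 1/(-962911 + (-233142 + 157610)*(-820739)) = 1/(-962911 - 75532*(-820739)) = 1/(-962911 + 61992058148) = 1/61991095237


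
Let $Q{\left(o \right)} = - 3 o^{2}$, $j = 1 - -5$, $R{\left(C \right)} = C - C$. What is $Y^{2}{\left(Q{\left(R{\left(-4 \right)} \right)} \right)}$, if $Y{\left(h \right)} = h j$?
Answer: $0$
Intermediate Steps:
$R{\left(C \right)} = 0$
$j = 6$ ($j = 1 + 5 = 6$)
$Y{\left(h \right)} = 6 h$ ($Y{\left(h \right)} = h 6 = 6 h$)
$Y^{2}{\left(Q{\left(R{\left(-4 \right)} \right)} \right)} = \left(6 \left(- 3 \cdot 0^{2}\right)\right)^{2} = \left(6 \left(\left(-3\right) 0\right)\right)^{2} = \left(6 \cdot 0\right)^{2} = 0^{2} = 0$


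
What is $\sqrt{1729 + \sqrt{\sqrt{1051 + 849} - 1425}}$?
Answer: $\sqrt{1729 + i \sqrt{5} \sqrt{285 - 2 \sqrt{19}}} \approx 41.584 + 0.4469 i$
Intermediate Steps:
$\sqrt{1729 + \sqrt{\sqrt{1051 + 849} - 1425}} = \sqrt{1729 + \sqrt{\sqrt{1900} - 1425}} = \sqrt{1729 + \sqrt{10 \sqrt{19} - 1425}} = \sqrt{1729 + \sqrt{-1425 + 10 \sqrt{19}}}$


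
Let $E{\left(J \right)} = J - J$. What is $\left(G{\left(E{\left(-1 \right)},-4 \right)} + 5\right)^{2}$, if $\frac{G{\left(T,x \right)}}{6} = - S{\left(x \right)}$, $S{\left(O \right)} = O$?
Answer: $841$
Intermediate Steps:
$E{\left(J \right)} = 0$
$G{\left(T,x \right)} = - 6 x$ ($G{\left(T,x \right)} = 6 \left(- x\right) = - 6 x$)
$\left(G{\left(E{\left(-1 \right)},-4 \right)} + 5\right)^{2} = \left(\left(-6\right) \left(-4\right) + 5\right)^{2} = \left(24 + 5\right)^{2} = 29^{2} = 841$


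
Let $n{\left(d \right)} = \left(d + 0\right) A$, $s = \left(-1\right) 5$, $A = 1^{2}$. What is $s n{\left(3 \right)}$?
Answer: $-15$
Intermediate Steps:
$A = 1$
$s = -5$
$n{\left(d \right)} = d$ ($n{\left(d \right)} = \left(d + 0\right) 1 = d 1 = d$)
$s n{\left(3 \right)} = \left(-5\right) 3 = -15$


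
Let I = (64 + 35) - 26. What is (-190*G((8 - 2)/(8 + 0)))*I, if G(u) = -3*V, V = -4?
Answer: -166440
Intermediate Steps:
G(u) = 12 (G(u) = -3*(-4) = 12)
I = 73 (I = 99 - 26 = 73)
(-190*G((8 - 2)/(8 + 0)))*I = -190*12*73 = -2280*73 = -166440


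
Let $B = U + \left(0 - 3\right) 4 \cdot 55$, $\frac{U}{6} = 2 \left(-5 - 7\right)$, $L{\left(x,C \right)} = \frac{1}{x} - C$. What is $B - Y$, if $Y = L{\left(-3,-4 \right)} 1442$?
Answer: $- \frac{18274}{3} \approx -6091.3$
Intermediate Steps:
$Y = \frac{15862}{3}$ ($Y = \left(\frac{1}{-3} - -4\right) 1442 = \left(- \frac{1}{3} + 4\right) 1442 = \frac{11}{3} \cdot 1442 = \frac{15862}{3} \approx 5287.3$)
$U = -144$ ($U = 6 \cdot 2 \left(-5 - 7\right) = 6 \cdot 2 \left(-12\right) = 6 \left(-24\right) = -144$)
$B = -804$ ($B = -144 + \left(0 - 3\right) 4 \cdot 55 = -144 + \left(-3\right) 4 \cdot 55 = -144 - 660 = -804$)
$B - Y = -804 - \frac{15862}{3} = - \frac{18274}{3}$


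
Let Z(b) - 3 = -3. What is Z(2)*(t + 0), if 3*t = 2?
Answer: 0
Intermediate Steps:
t = 2/3 (t = (1/3)*2 = 2/3 ≈ 0.66667)
Z(b) = 0 (Z(b) = 3 - 3 = 0)
Z(2)*(t + 0) = 0*(2/3 + 0) = 0*(2/3) = 0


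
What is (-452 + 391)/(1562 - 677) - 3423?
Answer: -3029416/885 ≈ -3423.1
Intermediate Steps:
(-452 + 391)/(1562 - 677) - 3423 = -61/885 - 3423 = -3029416/885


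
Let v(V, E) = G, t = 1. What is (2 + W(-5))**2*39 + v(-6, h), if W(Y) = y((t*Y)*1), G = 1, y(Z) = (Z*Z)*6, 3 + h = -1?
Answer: 901057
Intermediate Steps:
h = -4 (h = -3 - 1 = -4)
y(Z) = 6*Z**2 (y(Z) = Z**2*6 = 6*Z**2)
v(V, E) = 1
W(Y) = 6*Y**2 (W(Y) = 6*((1*Y)*1)**2 = 6*(Y*1)**2 = 6*Y**2)
(2 + W(-5))**2*39 + v(-6, h) = (2 + 6*(-5)**2)**2*39 + 1 = (2 + 6*25)**2*39 + 1 = (2 + 150)**2*39 + 1 = 152**2*39 + 1 = 23104*39 + 1 = 901056 + 1 = 901057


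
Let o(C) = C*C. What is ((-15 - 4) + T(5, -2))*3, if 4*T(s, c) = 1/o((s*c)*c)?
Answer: -91197/1600 ≈ -56.998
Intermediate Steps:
o(C) = C²
T(s, c) = 1/(4*c⁴*s²) (T(s, c) = 1/(4*(((s*c)*c)²)) = 1/(4*(((c*s)*c)²)) = 1/(4*((s*c²)²)) = 1/(4*((c⁴*s²))) = (1/(c⁴*s²))/4 = 1/(4*c⁴*s²))
((-15 - 4) + T(5, -2))*3 = ((-15 - 4) + (¼)/((-2)⁴*5²))*3 = (-19 + (¼)*(1/16)*(1/25))*3 = (-19 + 1/1600)*3 = -30399/1600*3 = -91197/1600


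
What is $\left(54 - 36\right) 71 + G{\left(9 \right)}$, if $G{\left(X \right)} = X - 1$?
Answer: $1286$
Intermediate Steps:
$G{\left(X \right)} = -1 + X$
$\left(54 - 36\right) 71 + G{\left(9 \right)} = \left(54 - 36\right) 71 + \left(-1 + 9\right) = 18 \cdot 71 + 8 = 1278 + 8 = 1286$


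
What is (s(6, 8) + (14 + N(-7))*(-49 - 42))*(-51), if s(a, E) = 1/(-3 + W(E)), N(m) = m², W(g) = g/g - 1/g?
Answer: 292407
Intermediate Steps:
W(g) = 1 - 1/g
s(a, E) = 1/(-3 + (-1 + E)/E)
(s(6, 8) + (14 + N(-7))*(-49 - 42))*(-51) = (-1*8/(1 + 2*8) + (14 + (-7)²)*(-49 - 42))*(-51) = (-1*8/(1 + 16) + (14 + 49)*(-91))*(-51) = (-1*8/17 + 63*(-91))*(-51) = (-1*8*1/17 - 5733)*(-51) = (-8/17 - 5733)*(-51) = -97469/17*(-51) = 292407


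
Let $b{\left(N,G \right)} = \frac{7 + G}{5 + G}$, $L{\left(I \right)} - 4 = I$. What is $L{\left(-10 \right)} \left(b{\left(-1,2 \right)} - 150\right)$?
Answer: $\frac{6246}{7} \approx 892.29$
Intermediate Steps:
$L{\left(I \right)} = 4 + I$
$b{\left(N,G \right)} = \frac{7 + G}{5 + G}$
$L{\left(-10 \right)} \left(b{\left(-1,2 \right)} - 150\right) = \left(4 - 10\right) \left(\frac{7 + 2}{5 + 2} - 150\right) = - 6 \left(\frac{1}{7} \cdot 9 - 150\right) = - 6 \left(\frac{9}{7} - 150\right) = \left(-6\right) \left(- \frac{1041}{7}\right) = \frac{6246}{7}$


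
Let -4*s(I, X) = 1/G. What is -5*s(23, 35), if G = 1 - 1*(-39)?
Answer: 1/32 ≈ 0.031250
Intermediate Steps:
G = 40 (G = 1 + 39 = 40)
s(I, X) = -1/160 (s(I, X) = -¼/40 = -¼*1/40 = -1/160)
-5*s(23, 35) = -5*(-1/160) = 1/32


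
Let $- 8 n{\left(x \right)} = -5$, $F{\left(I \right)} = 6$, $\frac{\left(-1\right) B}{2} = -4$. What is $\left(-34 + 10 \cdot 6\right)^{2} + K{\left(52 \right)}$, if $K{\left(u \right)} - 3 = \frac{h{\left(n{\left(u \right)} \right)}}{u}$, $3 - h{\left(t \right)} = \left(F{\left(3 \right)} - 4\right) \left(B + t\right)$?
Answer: $\frac{141175}{208} \approx 678.73$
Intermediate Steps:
$B = 8$ ($B = \left(-2\right) \left(-4\right) = 8$)
$n{\left(x \right)} = \frac{5}{8}$ ($n{\left(x \right)} = \left(- \frac{1}{8}\right) \left(-5\right) = \frac{5}{8}$)
$h{\left(t \right)} = -13 - 2 t$ ($h{\left(t \right)} = 3 - \left(6 - 4\right) \left(8 + t\right) = 3 - 2 \left(8 + t\right) = 3 - \left(16 + 2 t\right) = -13 - 2 t$)
$K{\left(u \right)} = 3 - \frac{57}{4 u}$ ($K{\left(u \right)} = 3 + \frac{-13 - \frac{5}{4}}{u} = 3 - \frac{57}{4 u}$)
$\left(-34 + 10 \cdot 6\right)^{2} + K{\left(52 \right)} = \left(-34 + 10 \cdot 6\right)^{2} + \left(3 - \frac{57}{4 \cdot 52}\right) = \left(-34 + 60\right)^{2} + \left(3 - \frac{57}{208}\right) = 26^{2} + \left(3 - \frac{57}{208}\right) = 676 + \frac{567}{208} = \frac{141175}{208}$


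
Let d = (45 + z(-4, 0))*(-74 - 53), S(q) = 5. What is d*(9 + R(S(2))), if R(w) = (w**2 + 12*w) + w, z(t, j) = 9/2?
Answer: -1244727/2 ≈ -6.2236e+5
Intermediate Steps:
z(t, j) = 9/2 (z(t, j) = 9*(1/2) = 9/2)
R(w) = w**2 + 13*w
d = -12573/2 (d = (45 + 9/2)*(-74 - 53) = (99/2)*(-127) = -12573/2 ≈ -6286.5)
d*(9 + R(S(2))) = -12573*(9 + 5*(13 + 5))/2 = -12573*(9 + 5*18)/2 = -12573*(9 + 90)/2 = -12573/2*99 = -1244727/2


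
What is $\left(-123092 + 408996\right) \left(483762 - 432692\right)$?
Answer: $14601117280$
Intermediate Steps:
$\left(-123092 + 408996\right) \left(483762 - 432692\right) = 285904 \cdot 51070 = 14601117280$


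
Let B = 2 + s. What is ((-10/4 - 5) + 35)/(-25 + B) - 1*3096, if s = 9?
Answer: -86743/28 ≈ -3098.0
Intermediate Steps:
B = 11 (B = 2 + 9 = 11)
((-10/4 - 5) + 35)/(-25 + B) - 1*3096 = ((-10/4 - 5) + 35)/(-25 + 11) - 1*3096 = ((-10/4 - 5) + 35)/(-14) - 3096 = ((-2*5/4 - 5) + 35)*(-1/14) - 3096 = ((-5/2 - 5) + 35)*(-1/14) - 3096 = (-15/2 + 35)*(-1/14) - 3096 = (55/2)*(-1/14) - 3096 = -55/28 - 3096 = -86743/28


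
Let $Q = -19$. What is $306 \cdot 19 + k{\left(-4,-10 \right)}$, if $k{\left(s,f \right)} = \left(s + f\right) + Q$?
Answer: $5781$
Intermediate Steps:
$k{\left(s,f \right)} = -19 + f + s$ ($k{\left(s,f \right)} = \left(s + f\right) - 19 = \left(f + s\right) - 19 = -19 + f + s$)
$306 \cdot 19 + k{\left(-4,-10 \right)} = 306 \cdot 19 - 33 = 5814 - 33 = 5781$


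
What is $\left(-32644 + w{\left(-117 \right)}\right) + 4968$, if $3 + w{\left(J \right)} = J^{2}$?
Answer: $-13990$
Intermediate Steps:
$w{\left(J \right)} = -3 + J^{2}$
$\left(-32644 + w{\left(-117 \right)}\right) + 4968 = \left(-32644 - \left(3 - \left(-117\right)^{2}\right)\right) + 4968 = \left(-32644 + \left(-3 + 13689\right)\right) + 4968 = \left(-32644 + 13686\right) + 4968 = -18958 + 4968 = -13990$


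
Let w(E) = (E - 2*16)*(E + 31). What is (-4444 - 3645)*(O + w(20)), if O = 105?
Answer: 4101123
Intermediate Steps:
w(E) = (-32 + E)*(31 + E) (w(E) = (E - 32)*(31 + E) = (-32 + E)*(31 + E))
(-4444 - 3645)*(O + w(20)) = (-4444 - 3645)*(105 + (-992 + 20**2 - 1*20)) = -8089*(105 + (-992 + 400 - 20)) = -8089*(105 - 612) = -8089*(-507) = 4101123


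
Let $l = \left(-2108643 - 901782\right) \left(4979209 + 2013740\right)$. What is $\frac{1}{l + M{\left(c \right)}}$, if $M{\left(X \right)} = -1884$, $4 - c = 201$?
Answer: $- \frac{1}{21051748495209} \approx -4.7502 \cdot 10^{-14}$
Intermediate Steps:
$c = -197$ ($c = 4 - 201 = -197$)
$l = -21051748493325$ ($l = \left(-3010425\right) 6992949 = -21051748493325$)
$\frac{1}{l + M{\left(c \right)}} = \frac{1}{-21051748493325 - 1884} = \frac{1}{-21051748495209} = - \frac{1}{21051748495209}$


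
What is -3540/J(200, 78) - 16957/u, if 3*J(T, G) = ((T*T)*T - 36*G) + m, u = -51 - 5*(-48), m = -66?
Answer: -67804636381/755728407 ≈ -89.721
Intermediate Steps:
u = 189 (u = -51 + 240 = 189)
J(T, G) = -22 - 12*G + T³/3 (J(T, G) = (((T*T)*T - 36*G) - 66)/3 = ((T²*T - 36*G) - 66)/3 = ((T³ - 36*G) - 66)/3 = (-66 + T³ - 36*G)/3 = -22 - 12*G + T³/3)
-3540/J(200, 78) - 16957/u = -3540/(-22 - 12*78 + (⅓)*200³) - 16957/189 = -3540/(-22 - 936 + (⅓)*8000000) - 16957*1/189 = -3540/(-22 - 936 + 8000000/3) - 16957/189 = -3540/7997126/3 - 16957/189 = -3540*3/7997126 - 16957/189 = -5310/3998563 - 16957/189 = -67804636381/755728407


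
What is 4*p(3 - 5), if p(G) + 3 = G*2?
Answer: -28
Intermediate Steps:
p(G) = -3 + 2*G (p(G) = -3 + G*2 = -3 + 2*G)
4*p(3 - 5) = 4*(-3 + 2*(3 - 5)) = 4*(-3 + 2*(-2)) = 4*(-3 - 4) = 4*(-7) = -28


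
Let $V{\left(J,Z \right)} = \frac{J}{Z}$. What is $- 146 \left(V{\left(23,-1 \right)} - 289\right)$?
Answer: $45552$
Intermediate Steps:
$- 146 \left(V{\left(23,-1 \right)} - 289\right) = - 146 \left(\frac{23}{-1} - 289\right) = - 146 \left(23 \left(-1\right) - 289\right) = - 146 \left(-23 - 289\right) = \left(-146\right) \left(-312\right) = 45552$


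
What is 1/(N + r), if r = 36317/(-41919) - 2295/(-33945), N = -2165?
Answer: -94862697/205453510769 ≈ -0.00046172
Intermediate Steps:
r = -75771764/94862697 (r = 36317*(-1/41919) - 2295*(-1/33945) = -36317/41919 + 153/2263 = -75771764/94862697 ≈ -0.79875)
1/(N + r) = 1/(-2165 - 75771764/94862697) = 1/(-205453510769/94862697) = -94862697/205453510769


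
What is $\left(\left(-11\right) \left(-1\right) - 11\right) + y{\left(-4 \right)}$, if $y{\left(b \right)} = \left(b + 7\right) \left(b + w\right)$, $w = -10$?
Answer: $-42$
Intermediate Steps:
$y{\left(b \right)} = \left(-10 + b\right) \left(7 + b\right)$ ($y{\left(b \right)} = \left(b + 7\right) \left(b - 10\right) = \left(7 + b\right) \left(-10 + b\right) = \left(-10 + b\right) \left(7 + b\right)$)
$\left(\left(-11\right) \left(-1\right) - 11\right) + y{\left(-4 \right)} = \left(\left(-11\right) \left(-1\right) - 11\right) - \left(58 - 16\right) = \left(11 - 11\right) + \left(-70 + 16 + 12\right) = 0 - 42 = -42$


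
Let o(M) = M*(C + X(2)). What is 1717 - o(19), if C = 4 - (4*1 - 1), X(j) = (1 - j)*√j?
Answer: 1698 + 19*√2 ≈ 1724.9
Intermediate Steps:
X(j) = √j*(1 - j)
C = 1 (C = 4 - (4 - 1) = 4 - 1*3 = 4 - 3 = 1)
o(M) = M*(1 - √2) (o(M) = M*(1 + √2*(1 - 1*2)) = M*(1 + √2*(1 - 2)) = M*(1 + √2*(-1)) = M*(1 - √2))
1717 - o(19) = 1717 - 19*(1 - √2) = 1717 - (19 - 19*√2) = 1717 + (-19 + 19*√2) = 1698 + 19*√2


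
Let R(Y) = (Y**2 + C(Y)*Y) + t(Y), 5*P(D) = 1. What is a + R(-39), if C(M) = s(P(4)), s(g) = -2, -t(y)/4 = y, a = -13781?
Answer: -12026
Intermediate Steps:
t(y) = -4*y
P(D) = 1/5 (P(D) = (1/5)*1 = 1/5)
C(M) = -2
R(Y) = Y**2 - 6*Y (R(Y) = (Y**2 - 2*Y) - 4*Y = Y**2 - 6*Y)
a + R(-39) = -13781 - 39*(-6 - 39) = -13781 - 39*(-45) = -13781 + 1755 = -12026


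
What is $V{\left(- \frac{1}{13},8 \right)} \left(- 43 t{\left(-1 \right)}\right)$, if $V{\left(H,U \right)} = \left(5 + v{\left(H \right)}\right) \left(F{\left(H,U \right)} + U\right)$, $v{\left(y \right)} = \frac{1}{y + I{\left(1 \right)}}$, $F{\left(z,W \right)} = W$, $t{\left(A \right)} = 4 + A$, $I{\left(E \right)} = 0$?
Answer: $16512$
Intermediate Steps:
$v{\left(y \right)} = \frac{1}{y}$ ($v{\left(y \right)} = \frac{1}{y + 0} = \frac{1}{y}$)
$V{\left(H,U \right)} = 2 U \left(5 + \frac{1}{H}\right)$ ($V{\left(H,U \right)} = \left(5 + \frac{1}{H}\right) \left(U + U\right) = \left(5 + \frac{1}{H}\right) 2 U = 2 U \left(5 + \frac{1}{H}\right)$)
$V{\left(- \frac{1}{13},8 \right)} \left(- 43 t{\left(-1 \right)}\right) = \left(10 \cdot 8 + 2 \cdot 8 \frac{1}{\left(-1\right) \frac{1}{13}}\right) \left(- 43 \left(4 - 1\right)\right) = \left(80 + 2 \cdot 8 \frac{1}{\left(-1\right) \frac{1}{13}}\right) \left(\left(-43\right) 3\right) = \left(80 + 2 \cdot 8 \frac{1}{- \frac{1}{13}}\right) \left(-129\right) = \left(80 + 2 \cdot 8 \left(-13\right)\right) \left(-129\right) = \left(80 - 208\right) \left(-129\right) = \left(-128\right) \left(-129\right) = 16512$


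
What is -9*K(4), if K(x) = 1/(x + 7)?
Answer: -9/11 ≈ -0.81818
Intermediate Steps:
K(x) = 1/(7 + x)
-9*K(4) = -9/(7 + 4) = -9/11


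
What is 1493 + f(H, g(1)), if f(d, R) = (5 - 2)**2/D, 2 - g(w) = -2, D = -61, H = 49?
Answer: 91064/61 ≈ 1492.9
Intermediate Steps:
g(w) = 4 (g(w) = 2 - 1*(-2) = 2 + 2 = 4)
f(d, R) = -9/61 (f(d, R) = (5 - 2)**2/(-61) = 3**2*(-1/61) = 9*(-1/61) = -9/61)
1493 + f(H, g(1)) = 1493 - 9/61 = 91064/61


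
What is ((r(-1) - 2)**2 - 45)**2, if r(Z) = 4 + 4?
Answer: 81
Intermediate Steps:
r(Z) = 8
((r(-1) - 2)**2 - 45)**2 = ((8 - 2)**2 - 45)**2 = (6**2 - 45)**2 = (36 - 45)**2 = (-9)**2 = 81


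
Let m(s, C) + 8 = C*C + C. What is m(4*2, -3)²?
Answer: 4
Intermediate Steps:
m(s, C) = -8 + C + C² (m(s, C) = -8 + (C*C + C) = -8 + (C² + C) = -8 + (C + C²) = -8 + C + C²)
m(4*2, -3)² = (-8 - 3 + (-3)²)² = (-8 - 3 + 9)² = (-2)² = 4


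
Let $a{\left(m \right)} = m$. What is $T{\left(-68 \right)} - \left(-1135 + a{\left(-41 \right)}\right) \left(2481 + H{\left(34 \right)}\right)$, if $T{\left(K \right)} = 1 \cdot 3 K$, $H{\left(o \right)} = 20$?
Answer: $2940972$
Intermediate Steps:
$T{\left(K \right)} = 3 K$
$T{\left(-68 \right)} - \left(-1135 + a{\left(-41 \right)}\right) \left(2481 + H{\left(34 \right)}\right) = 3 \left(-68\right) - \left(-1135 - 41\right) \left(2481 + 20\right) = -204 - \left(-1176\right) 2501 = -204 - -2941176 = -204 + 2941176 = 2940972$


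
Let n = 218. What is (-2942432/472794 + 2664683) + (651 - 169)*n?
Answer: 654761247107/236397 ≈ 2.7698e+6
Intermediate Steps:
(-2942432/472794 + 2664683) + (651 - 169)*n = (-2942432/472794 + 2664683) + (651 - 169)*218 = (-2942432*1/472794 + 2664683) + 482*218 = (-1471216/236397 + 2664683) + 105076 = 629921595935/236397 + 105076 = 654761247107/236397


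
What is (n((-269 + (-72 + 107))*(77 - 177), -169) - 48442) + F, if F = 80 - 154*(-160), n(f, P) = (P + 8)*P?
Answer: 3487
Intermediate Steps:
n(f, P) = P*(8 + P) (n(f, P) = (8 + P)*P = P*(8 + P))
F = 24720 (F = 80 + 24640 = 24720)
(n((-269 + (-72 + 107))*(77 - 177), -169) - 48442) + F = (-169*(8 - 169) - 48442) + 24720 = (-169*(-161) - 48442) + 24720 = (27209 - 48442) + 24720 = -21233 + 24720 = 3487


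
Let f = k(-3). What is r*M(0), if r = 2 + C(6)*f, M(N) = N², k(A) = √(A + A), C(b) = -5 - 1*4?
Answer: 0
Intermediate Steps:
C(b) = -9 (C(b) = -5 - 4 = -9)
k(A) = √2*√A (k(A) = √(2*A) = √2*√A)
f = I*√6 (f = √2*√(-3) = √2*(I*√3) = I*√6 ≈ 2.4495*I)
r = 2 - 9*I*√6 ≈ 2.0 - 22.045*I
r*M(0) = (2 - 9*I*√6)*0² = (2 - 9*I*√6)*0 = 0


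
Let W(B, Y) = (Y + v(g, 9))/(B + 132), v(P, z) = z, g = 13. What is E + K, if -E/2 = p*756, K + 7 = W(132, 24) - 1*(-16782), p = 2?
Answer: 110009/8 ≈ 13751.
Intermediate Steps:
W(B, Y) = (9 + Y)/(132 + B) (W(B, Y) = (Y + 9)/(B + 132) = (9 + Y)/(132 + B))
K = 134201/8 (K = -7 + ((9 + 24)/(132 + 132) - 1*(-16782)) = -7 + (33/264 + 16782) = -7 + ((1/264)*33 + 16782) = -7 + (⅛ + 16782) = -7 + 134257/8 = 134201/8 ≈ 16775.)
E = -3024 (E = -4*756 = -2*1512 = -3024)
E + K = -3024 + 134201/8 = 110009/8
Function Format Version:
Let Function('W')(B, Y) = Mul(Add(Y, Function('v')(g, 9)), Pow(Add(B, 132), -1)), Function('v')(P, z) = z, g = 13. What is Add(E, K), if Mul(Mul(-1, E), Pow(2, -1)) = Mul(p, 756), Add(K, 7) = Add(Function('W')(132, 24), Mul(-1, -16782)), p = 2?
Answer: Rational(110009, 8) ≈ 13751.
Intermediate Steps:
Function('W')(B, Y) = Mul(Pow(Add(132, B), -1), Add(9, Y)) (Function('W')(B, Y) = Mul(Add(Y, 9), Pow(Add(B, 132), -1)) = Mul(Add(9, Y), Pow(Add(132, B), -1)) = Mul(Pow(Add(132, B), -1), Add(9, Y)))
K = Rational(134201, 8) (K = Add(-7, Add(Mul(Pow(Add(132, 132), -1), Add(9, 24)), Mul(-1, -16782))) = Add(-7, Add(Mul(Pow(264, -1), 33), 16782)) = Add(-7, Add(Mul(Rational(1, 264), 33), 16782)) = Add(-7, Add(Rational(1, 8), 16782)) = Add(-7, Rational(134257, 8)) = Rational(134201, 8) ≈ 16775.)
E = -3024 (E = Mul(-2, Mul(2, 756)) = Mul(-2, 1512) = -3024)
Add(E, K) = Add(-3024, Rational(134201, 8)) = Rational(110009, 8)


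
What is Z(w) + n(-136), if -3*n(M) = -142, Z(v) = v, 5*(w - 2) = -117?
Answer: 389/15 ≈ 25.933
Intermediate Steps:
w = -107/5 (w = 2 + (⅕)*(-117) = 2 - 117/5 = -107/5 ≈ -21.400)
n(M) = 142/3 (n(M) = -⅓*(-142) = 142/3)
Z(w) + n(-136) = -107/5 + 142/3 = 389/15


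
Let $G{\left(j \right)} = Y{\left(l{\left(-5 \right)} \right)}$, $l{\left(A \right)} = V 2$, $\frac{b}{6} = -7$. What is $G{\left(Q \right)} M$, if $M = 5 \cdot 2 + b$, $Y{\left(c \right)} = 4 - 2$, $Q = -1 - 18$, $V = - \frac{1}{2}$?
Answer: $-64$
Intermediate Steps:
$V = - \frac{1}{2}$ ($V = \left(-1\right) \frac{1}{2} = - \frac{1}{2} \approx -0.5$)
$b = -42$ ($b = 6 \left(-7\right) = -42$)
$Q = -19$
$l{\left(A \right)} = -1$ ($l{\left(A \right)} = \left(- \frac{1}{2}\right) 2 = -1$)
$Y{\left(c \right)} = 2$
$G{\left(j \right)} = 2$
$M = -32$ ($M = 5 \cdot 2 - 42 = 10 - 42 = -32$)
$G{\left(Q \right)} M = 2 \left(-32\right) = -64$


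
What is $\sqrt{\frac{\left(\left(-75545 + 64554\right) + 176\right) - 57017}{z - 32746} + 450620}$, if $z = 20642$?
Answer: $\frac{3 \sqrt{114617573723}}{1513} \approx 671.29$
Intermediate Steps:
$\sqrt{\frac{\left(\left(-75545 + 64554\right) + 176\right) - 57017}{z - 32746} + 450620} = \sqrt{\frac{\left(\left(-75545 + 64554\right) + 176\right) - 57017}{20642 - 32746} + 450620} = \sqrt{\frac{\left(-10991 + 176\right) - 57017}{-12104} + 450620} = \sqrt{\left(-10815 - 57017\right) \left(- \frac{1}{12104}\right) + 450620} = \sqrt{\left(-67832\right) \left(- \frac{1}{12104}\right) + 450620} = \sqrt{\frac{8479}{1513} + 450620} = \sqrt{\frac{681796539}{1513}} = \frac{3 \sqrt{114617573723}}{1513}$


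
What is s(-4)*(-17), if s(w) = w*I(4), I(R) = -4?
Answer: -272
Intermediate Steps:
s(w) = -4*w (s(w) = w*(-4) = -4*w)
s(-4)*(-17) = -4*(-4)*(-17) = 16*(-17) = -272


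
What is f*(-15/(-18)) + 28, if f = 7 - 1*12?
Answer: 143/6 ≈ 23.833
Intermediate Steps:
f = -5 (f = 7 - 12 = -5)
f*(-15/(-18)) + 28 = -(-75)/(-18) + 28 = -(-75)*(-1)/18 + 28 = -5*⅚ + 28 = -25/6 + 28 = 143/6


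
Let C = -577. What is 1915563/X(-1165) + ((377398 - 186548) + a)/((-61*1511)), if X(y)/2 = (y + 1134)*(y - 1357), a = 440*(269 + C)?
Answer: 12915979781/1108632788 ≈ 11.650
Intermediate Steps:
a = -135520 (a = 440*(269 - 577) = 440*(-308) = -135520)
X(y) = 2*(-1357 + y)*(1134 + y) (X(y) = 2*((y + 1134)*(y - 1357)) = 2*((1134 + y)*(-1357 + y)) = 2*((-1357 + y)*(1134 + y)) = 2*(-1357 + y)*(1134 + y))
1915563/X(-1165) + ((377398 - 186548) + a)/((-61*1511)) = 1915563/(-3077676 - 446*(-1165) + 2*(-1165)**2) + ((377398 - 186548) - 135520)/((-61*1511)) = 1915563/(-3077676 + 519590 + 2*1357225) + (190850 - 135520)/(-92171) = 1915563/(-3077676 + 519590 + 2714450) + 55330*(-1/92171) = 1915563/156364 - 55330/92171 = 1915563*(1/156364) - 55330/92171 = 147351/12028 - 55330/92171 = 12915979781/1108632788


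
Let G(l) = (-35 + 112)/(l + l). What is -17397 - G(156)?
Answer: -5427941/312 ≈ -17397.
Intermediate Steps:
G(l) = 77/(2*l) (G(l) = 77/((2*l)) = 77*(1/(2*l)) = 77/(2*l))
-17397 - G(156) = -17397 - 77/(2*156) = -17397 - 1*77/312 = -17397 - 77/312 = -5427941/312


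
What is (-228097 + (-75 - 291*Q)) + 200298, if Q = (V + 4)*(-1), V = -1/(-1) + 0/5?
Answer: -26419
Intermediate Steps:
V = 1 (V = -1*(-1) + 0*(1/5) = 1 + 0 = 1)
Q = -5 (Q = (1 + 4)*(-1) = 5*(-1) = -5)
(-228097 + (-75 - 291*Q)) + 200298 = (-228097 + (-75 - 291*(-5))) + 200298 = (-228097 + (-75 + 1455)) + 200298 = (-228097 + 1380) + 200298 = -226717 + 200298 = -26419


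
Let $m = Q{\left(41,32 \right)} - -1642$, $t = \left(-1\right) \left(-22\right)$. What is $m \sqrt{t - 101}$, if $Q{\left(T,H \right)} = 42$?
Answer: $1684 i \sqrt{79} \approx 14968.0 i$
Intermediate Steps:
$t = 22$
$m = 1684$ ($m = 42 - -1642 = 42 + 1642 = 1684$)
$m \sqrt{t - 101} = 1684 \sqrt{22 - 101} = 1684 \sqrt{-79} = 1684 i \sqrt{79}$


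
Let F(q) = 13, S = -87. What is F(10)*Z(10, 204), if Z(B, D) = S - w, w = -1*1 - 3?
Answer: -1079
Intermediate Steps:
w = -4 (w = -1 - 3 = -4)
Z(B, D) = -83 (Z(B, D) = -87 - 1*(-4) = -87 + 4 = -83)
F(10)*Z(10, 204) = 13*(-83) = -1079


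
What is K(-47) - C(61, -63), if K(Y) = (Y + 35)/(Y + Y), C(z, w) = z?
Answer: -2861/47 ≈ -60.872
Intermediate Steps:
K(Y) = (35 + Y)/(2*Y) (K(Y) = (35 + Y)/((2*Y)) = (35 + Y)*(1/(2*Y)) = (35 + Y)/(2*Y))
K(-47) - C(61, -63) = (½)*(35 - 47)/(-47) - 1*61 = (½)*(-1/47)*(-12) - 61 = 6/47 - 61 = -2861/47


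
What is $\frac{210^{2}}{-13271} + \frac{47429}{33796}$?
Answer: $- \frac{860973341}{448506716} \approx -1.9196$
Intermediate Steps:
$\frac{210^{2}}{-13271} + \frac{47429}{33796} = 44100 \left(- \frac{1}{13271}\right) + 47429 \cdot \frac{1}{33796} = - \frac{44100}{13271} + \frac{47429}{33796} = - \frac{860973341}{448506716}$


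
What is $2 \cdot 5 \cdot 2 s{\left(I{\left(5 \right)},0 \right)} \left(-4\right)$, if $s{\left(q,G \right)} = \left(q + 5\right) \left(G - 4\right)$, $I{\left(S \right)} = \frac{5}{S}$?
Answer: $1920$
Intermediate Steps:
$s{\left(q,G \right)} = \left(-4 + G\right) \left(5 + q\right)$ ($s{\left(q,G \right)} = \left(5 + q\right) \left(-4 + G\right) = \left(-4 + G\right) \left(5 + q\right)$)
$2 \cdot 5 \cdot 2 s{\left(I{\left(5 \right)},0 \right)} \left(-4\right) = 2 \cdot 5 \cdot 2 \left(-20 - 4 \cdot \frac{5}{5} + 5 \cdot 0 + 0 \cdot \frac{5}{5}\right) \left(-4\right) = 10 \cdot 2 \left(-20 - 4 \cdot 5 \cdot \frac{1}{5} + 0 + 0 \cdot 5 \cdot \frac{1}{5}\right) \left(-4\right) = 20 \left(-20 - 4 + 0 + 0 \cdot 1\right) \left(-4\right) = 20 \left(-20 - 4 + 0 + 0\right) \left(-4\right) = 20 \left(-24\right) \left(-4\right) = \left(-480\right) \left(-4\right) = 1920$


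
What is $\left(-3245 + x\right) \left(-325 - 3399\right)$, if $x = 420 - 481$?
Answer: $12311544$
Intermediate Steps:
$x = -61$
$\left(-3245 + x\right) \left(-325 - 3399\right) = \left(-3245 - 61\right) \left(-325 - 3399\right) = \left(-3306\right) \left(-3724\right) = 12311544$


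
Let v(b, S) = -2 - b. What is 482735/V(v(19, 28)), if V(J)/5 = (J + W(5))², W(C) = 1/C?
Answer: 2413675/10816 ≈ 223.16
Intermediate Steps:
V(J) = 5*(⅕ + J)² (V(J) = 5*(J + 1/5)² = 5*(J + ⅕)² = 5*(⅕ + J)²)
482735/V(v(19, 28)) = 482735/(((1 + 5*(-2 - 1*19))²/5)) = 482735/(((1 + 5*(-2 - 19))²/5)) = 482735/(((1 + 5*(-21))²/5)) = 482735/(((1 - 105)²/5)) = 482735/(((⅕)*(-104)²)) = 482735/(((⅕)*10816)) = 482735/(10816/5) = 482735*(5/10816) = 2413675/10816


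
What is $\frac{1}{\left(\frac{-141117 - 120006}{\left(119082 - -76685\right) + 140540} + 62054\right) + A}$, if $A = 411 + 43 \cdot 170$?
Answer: $\frac{336307}{23465559802} \approx 1.4332 \cdot 10^{-5}$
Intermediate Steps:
$A = 7721$ ($A = 411 + 7310 = 7721$)
$\frac{1}{\left(\frac{-141117 - 120006}{\left(119082 - -76685\right) + 140540} + 62054\right) + A} = \frac{1}{\left(\frac{-141117 - 120006}{\left(119082 - -76685\right) + 140540} + 62054\right) + 7721} = \frac{1}{\left(- \frac{261123}{\left(119082 + 76685\right) + 140540} + 62054\right) + 7721} = \frac{1}{\left(- \frac{261123}{195767 + 140540} + 62054\right) + 7721} = \frac{1}{\left(- \frac{261123}{336307} + 62054\right) + 7721} = \frac{1}{\frac{20868933455}{336307} + 7721} = \frac{1}{\frac{23465559802}{336307}} = \frac{336307}{23465559802}$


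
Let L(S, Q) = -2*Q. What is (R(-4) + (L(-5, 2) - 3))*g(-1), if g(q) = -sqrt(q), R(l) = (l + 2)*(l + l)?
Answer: -9*I ≈ -9.0*I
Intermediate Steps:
R(l) = 2*l*(2 + l) (R(l) = (2 + l)*(2*l) = 2*l*(2 + l))
(R(-4) + (L(-5, 2) - 3))*g(-1) = (2*(-4)*(2 - 4) + (-2*2 - 3))*(-sqrt(-1)) = (2*(-4)*(-2) + (-4 - 3))*(-I) = (16 - 7)*(-I) = 9*(-I) = -9*I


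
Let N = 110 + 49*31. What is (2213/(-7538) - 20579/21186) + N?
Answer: 64987350413/39925017 ≈ 1627.7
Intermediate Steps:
N = 1629 (N = 110 + 1519 = 1629)
(2213/(-7538) - 20579/21186) + N = (2213/(-7538) - 20579/21186) + 1629 = (2213*(-1/7538) - 20579*1/21186) + 1629 = (-2213/7538 - 20579/21186) + 1629 = -50502280/39925017 + 1629 = 64987350413/39925017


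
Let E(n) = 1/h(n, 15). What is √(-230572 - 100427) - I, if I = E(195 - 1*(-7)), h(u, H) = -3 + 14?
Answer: -1/11 + I*√330999 ≈ -0.090909 + 575.33*I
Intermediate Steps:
h(u, H) = 11
E(n) = 1/11
I = 1/11 ≈ 0.090909
√(-230572 - 100427) - I = √(-230572 - 100427) - 1*1/11 = √(-330999) - 1/11 = I*√330999 - 1/11 = -1/11 + I*√330999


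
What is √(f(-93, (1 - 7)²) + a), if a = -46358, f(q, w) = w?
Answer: I*√46322 ≈ 215.23*I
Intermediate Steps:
√(f(-93, (1 - 7)²) + a) = √((1 - 7)² - 46358) = √((-6)² - 46358) = √(36 - 46358) = √(-46322) = I*√46322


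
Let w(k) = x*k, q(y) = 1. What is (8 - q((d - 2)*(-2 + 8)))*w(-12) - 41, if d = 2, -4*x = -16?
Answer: -377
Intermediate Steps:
x = 4 (x = -¼*(-16) = 4)
w(k) = 4*k
(8 - q((d - 2)*(-2 + 8)))*w(-12) - 41 = (8 - 1*1)*(4*(-12)) - 41 = (8 - 1)*(-48) - 41 = 7*(-48) - 41 = -336 - 41 = -377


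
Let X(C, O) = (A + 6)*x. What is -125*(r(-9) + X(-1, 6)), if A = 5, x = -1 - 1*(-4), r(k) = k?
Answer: -3000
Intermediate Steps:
x = 3 (x = -1 + 4 = 3)
X(C, O) = 33 (X(C, O) = (5 + 6)*3 = 11*3 = 33)
-125*(r(-9) + X(-1, 6)) = -125*(-9 + 33) = -125*24 = -3000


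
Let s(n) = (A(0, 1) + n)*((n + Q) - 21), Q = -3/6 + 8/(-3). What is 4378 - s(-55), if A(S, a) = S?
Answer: 143/6 ≈ 23.833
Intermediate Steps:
Q = -19/6 (Q = -3*⅙ + 8*(-⅓) = -½ - 8/3 = -19/6 ≈ -3.1667)
s(n) = n*(-145/6 + n) (s(n) = (0 + n)*((n - 19/6) - 21) = n*((-19/6 + n) - 21) = n*(-145/6 + n))
4378 - s(-55) = 4378 - (-55)*(-145 + 6*(-55))/6 = 4378 - (-55)*(-145 - 330)/6 = 4378 - (-55)*(-475)/6 = 4378 - 1*26125/6 = 4378 - 26125/6 = 143/6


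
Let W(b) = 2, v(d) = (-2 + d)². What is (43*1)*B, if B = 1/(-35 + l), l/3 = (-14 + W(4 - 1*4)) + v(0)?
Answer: -43/59 ≈ -0.72881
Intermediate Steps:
l = -24 (l = 3*((-14 + 2) + (-2 + 0)²) = 3*(-12 + (-2)²) = 3*(-12 + 4) = 3*(-8) = -24)
B = -1/59 (B = 1/(-35 - 24) = 1/(-59) = -1/59 ≈ -0.016949)
(43*1)*B = (43*1)*(-1/59) = 43*(-1/59) = -43/59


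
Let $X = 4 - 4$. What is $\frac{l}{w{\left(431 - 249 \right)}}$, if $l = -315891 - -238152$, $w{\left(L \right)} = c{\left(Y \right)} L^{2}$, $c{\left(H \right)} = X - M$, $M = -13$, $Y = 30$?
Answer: $- \frac{77739}{430612} \approx -0.18053$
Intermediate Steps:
$X = 0$
$c{\left(H \right)} = 13$ ($c{\left(H \right)} = 0 - -13 = 0 + 13 = 13$)
$w{\left(L \right)} = 13 L^{2}$
$l = -77739$ ($l = -315891 + 238152 = -77739$)
$\frac{l}{w{\left(431 - 249 \right)}} = - \frac{77739}{13 \left(431 - 249\right)^{2}} = - \frac{77739}{13 \cdot 182^{2}} = - \frac{77739}{13 \cdot 33124} = - \frac{77739}{430612}$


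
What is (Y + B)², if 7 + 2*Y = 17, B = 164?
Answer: 28561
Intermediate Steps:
Y = 5 (Y = -7/2 + (½)*17 = -7/2 + 17/2 = 5)
(Y + B)² = (5 + 164)² = 169² = 28561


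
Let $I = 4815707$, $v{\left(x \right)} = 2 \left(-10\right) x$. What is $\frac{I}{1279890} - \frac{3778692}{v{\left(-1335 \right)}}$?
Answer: $- \frac{78462178783}{569551050} \approx -137.76$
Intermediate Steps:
$v{\left(x \right)} = - 20 x$
$\frac{I}{1279890} - \frac{3778692}{v{\left(-1335 \right)}} = \frac{4815707}{1279890} - \frac{3778692}{\left(-20\right) \left(-1335\right)} = 4815707 \cdot \frac{1}{1279890} - \frac{3778692}{26700} = \frac{4815707}{1279890} - \frac{314891}{2225} = - \frac{78462178783}{569551050}$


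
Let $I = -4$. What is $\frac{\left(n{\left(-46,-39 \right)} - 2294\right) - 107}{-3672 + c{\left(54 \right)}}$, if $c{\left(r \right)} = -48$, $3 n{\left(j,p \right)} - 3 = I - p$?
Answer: $\frac{1433}{2232} \approx 0.64202$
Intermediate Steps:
$n{\left(j,p \right)} = - \frac{1}{3} - \frac{p}{3}$ ($n{\left(j,p \right)} = 1 + \frac{-4 - p}{3} = 1 - \left(\frac{4}{3} + \frac{p}{3}\right) = - \frac{1}{3} - \frac{p}{3}$)
$\frac{\left(n{\left(-46,-39 \right)} - 2294\right) - 107}{-3672 + c{\left(54 \right)}} = \frac{\left(\left(- \frac{1}{3} - -13\right) - 2294\right) - 107}{-3672 - 48} = \frac{\left(\left(- \frac{1}{3} + 13\right) - 2294\right) - 107}{-3720} = \left(\left(\frac{38}{3} - 2294\right) - 107\right) \left(- \frac{1}{3720}\right) = \left(- \frac{6844}{3} - 107\right) \left(- \frac{1}{3720}\right) = \left(- \frac{7165}{3}\right) \left(- \frac{1}{3720}\right) = \frac{1433}{2232}$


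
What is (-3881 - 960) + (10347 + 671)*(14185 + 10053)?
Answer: 267049443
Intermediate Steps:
(-3881 - 960) + (10347 + 671)*(14185 + 10053) = -4841 + 11018*24238 = -4841 + 267054284 = 267049443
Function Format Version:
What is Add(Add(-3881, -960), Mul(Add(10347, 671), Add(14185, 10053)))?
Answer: 267049443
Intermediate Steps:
Add(Add(-3881, -960), Mul(Add(10347, 671), Add(14185, 10053))) = Add(-4841, Mul(11018, 24238)) = Add(-4841, 267054284) = 267049443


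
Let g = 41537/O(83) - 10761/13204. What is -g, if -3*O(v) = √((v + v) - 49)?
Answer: 10761/13204 + 41537*√13/13 ≈ 11521.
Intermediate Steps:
O(v) = -√(-49 + 2*v)/3 (O(v) = -√((v + v) - 49)/3 = -√(2*v - 49)/3 = -√(-49 + 2*v)/3)
g = -10761/13204 - 41537*√13/13 (g = 41537/((-√(-49 + 2*83)/3)) - 10761/13204 = 41537/((-√(-49 + 166)/3)) - 10761*1/13204 = 41537/((-√13)) - 10761/13204 = 41537*(-√13/13) - 10761/13204 = -41537*√13/13 - 10761/13204 = -10761/13204 - 41537*√13/13 ≈ -11521.)
-g = -(-10761/13204 - 41537*√13/13) = 10761/13204 + 41537*√13/13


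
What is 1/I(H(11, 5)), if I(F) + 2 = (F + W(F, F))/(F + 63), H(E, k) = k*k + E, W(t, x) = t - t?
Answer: -11/18 ≈ -0.61111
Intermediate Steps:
W(t, x) = 0
H(E, k) = E + k² (H(E, k) = k² + E = E + k²)
I(F) = -2 + F/(63 + F) (I(F) = -2 + (F + 0)/(F + 63) = -2 + F/(63 + F))
1/I(H(11, 5)) = 1/((-126 - (11 + 5²))/(63 + (11 + 5²))) = 1/((-126 - (11 + 25))/(63 + (11 + 25))) = 1/((-126 - 1*36)/(63 + 36)) = 1/((-126 - 36)/99) = 1/((1/99)*(-162)) = 1/(-18/11) = -11/18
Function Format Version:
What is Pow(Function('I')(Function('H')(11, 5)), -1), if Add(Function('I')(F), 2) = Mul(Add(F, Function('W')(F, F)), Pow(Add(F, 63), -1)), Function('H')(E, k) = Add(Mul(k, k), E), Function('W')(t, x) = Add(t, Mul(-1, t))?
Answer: Rational(-11, 18) ≈ -0.61111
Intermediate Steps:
Function('W')(t, x) = 0
Function('H')(E, k) = Add(E, Pow(k, 2)) (Function('H')(E, k) = Add(Pow(k, 2), E) = Add(E, Pow(k, 2)))
Function('I')(F) = Add(-2, Mul(F, Pow(Add(63, F), -1))) (Function('I')(F) = Add(-2, Mul(Add(F, 0), Pow(Add(F, 63), -1))) = Add(-2, Mul(F, Pow(Add(63, F), -1))))
Pow(Function('I')(Function('H')(11, 5)), -1) = Pow(Mul(Pow(Add(63, Add(11, Pow(5, 2))), -1), Add(-126, Mul(-1, Add(11, Pow(5, 2))))), -1) = Pow(Mul(Pow(Add(63, Add(11, 25)), -1), Add(-126, Mul(-1, Add(11, 25)))), -1) = Pow(Mul(Pow(Add(63, 36), -1), Add(-126, Mul(-1, 36))), -1) = Pow(Mul(Pow(99, -1), Add(-126, -36)), -1) = Pow(Mul(Rational(1, 99), -162), -1) = Pow(Rational(-18, 11), -1) = Rational(-11, 18)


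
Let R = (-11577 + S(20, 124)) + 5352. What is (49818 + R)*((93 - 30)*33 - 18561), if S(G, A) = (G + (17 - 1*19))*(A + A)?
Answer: -792075474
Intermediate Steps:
S(G, A) = 2*A*(-2 + G) (S(G, A) = (G + (17 - 19))*(2*A) = (G - 2)*(2*A) = (-2 + G)*(2*A) = 2*A*(-2 + G))
R = -1761 (R = (-11577 + 2*124*(-2 + 20)) + 5352 = (-11577 + 2*124*18) + 5352 = (-11577 + 4464) + 5352 = -7113 + 5352 = -1761)
(49818 + R)*((93 - 30)*33 - 18561) = (49818 - 1761)*((93 - 30)*33 - 18561) = 48057*(63*33 - 18561) = 48057*(2079 - 18561) = 48057*(-16482) = -792075474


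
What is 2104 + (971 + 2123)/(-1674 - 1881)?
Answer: 7476626/3555 ≈ 2103.1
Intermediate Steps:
2104 + (971 + 2123)/(-1674 - 1881) = 2104 + 3094/(-3555) = 2104 + 3094*(-1/3555) = 2104 - 3094/3555 = 7476626/3555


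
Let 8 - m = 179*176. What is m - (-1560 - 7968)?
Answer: -21968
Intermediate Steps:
m = -31496 (m = 8 - 179*176 = 8 - 1*31504 = 8 - 31504 = -31496)
m - (-1560 - 7968) = -31496 - (-1560 - 7968) = -31496 - 1*(-9528) = -31496 + 9528 = -21968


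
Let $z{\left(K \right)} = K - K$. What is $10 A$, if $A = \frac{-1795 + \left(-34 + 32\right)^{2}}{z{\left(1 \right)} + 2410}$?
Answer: $- \frac{1791}{241} \approx -7.4315$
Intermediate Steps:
$z{\left(K \right)} = 0$
$A = - \frac{1791}{2410}$ ($A = \frac{-1795 + \left(-34 + 32\right)^{2}}{0 + 2410} = \frac{-1795 + \left(-2\right)^{2}}{2410} = \left(-1795 + 4\right) \frac{1}{2410} = \left(-1791\right) \frac{1}{2410} = - \frac{1791}{2410} \approx -0.74315$)
$10 A = 10 \left(- \frac{1791}{2410}\right) = - \frac{1791}{241}$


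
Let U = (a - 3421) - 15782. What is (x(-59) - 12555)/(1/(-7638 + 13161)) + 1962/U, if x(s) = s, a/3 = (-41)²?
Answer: -164414408247/2360 ≈ -6.9667e+7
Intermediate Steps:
a = 5043 (a = 3*(-41)² = 3*1681 = 5043)
U = -14160 (U = (5043 - 3421) - 15782 = 1622 - 15782 = -14160)
(x(-59) - 12555)/(1/(-7638 + 13161)) + 1962/U = (-59 - 12555)/(1/(-7638 + 13161)) + 1962/(-14160) = -12614/(1/5523) + 1962*(-1/14160) = -12614/1/5523 - 327/2360 = -12614*5523 - 327/2360 = -69667122 - 327/2360 = -164414408247/2360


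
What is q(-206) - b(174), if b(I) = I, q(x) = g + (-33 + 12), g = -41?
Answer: -236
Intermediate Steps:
q(x) = -62 (q(x) = -41 + (-33 + 12) = -41 - 21 = -62)
q(-206) - b(174) = -62 - 1*174 = -62 - 174 = -236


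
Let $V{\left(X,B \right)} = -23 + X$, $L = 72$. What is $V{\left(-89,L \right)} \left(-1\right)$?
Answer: $112$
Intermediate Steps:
$V{\left(-89,L \right)} \left(-1\right) = \left(-23 - 89\right) \left(-1\right) = \left(-112\right) \left(-1\right) = 112$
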